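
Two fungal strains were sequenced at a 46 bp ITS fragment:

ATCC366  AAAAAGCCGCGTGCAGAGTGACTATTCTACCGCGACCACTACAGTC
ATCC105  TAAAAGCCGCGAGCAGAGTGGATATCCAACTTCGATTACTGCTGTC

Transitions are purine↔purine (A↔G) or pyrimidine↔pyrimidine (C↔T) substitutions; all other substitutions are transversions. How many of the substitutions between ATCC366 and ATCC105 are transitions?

6

Mismatches occur at site 1 (A↔T, transversion), site 12 (T↔A, transversion), site 21 (A↔G, transition), site 22 (C↔A, transversion), site 26 (T↔C, transition), site 28 (T↔A, transversion), site 31 (C↔T, transition), site 32 (G↔T, transversion), site 36 (C↔T, transition), site 37 (C↔T, transition), site 41 (A↔G, transition), site 43 (A↔T, transversion).
Of the 12 differences, 6 transitions and 6 transversions, so the answer is 6.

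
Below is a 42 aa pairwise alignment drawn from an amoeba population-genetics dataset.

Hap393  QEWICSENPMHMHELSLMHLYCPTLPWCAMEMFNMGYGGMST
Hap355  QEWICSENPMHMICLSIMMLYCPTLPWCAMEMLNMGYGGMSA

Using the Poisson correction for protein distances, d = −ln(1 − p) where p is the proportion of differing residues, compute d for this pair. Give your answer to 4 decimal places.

0.1542

The sequences differ at positions 13 (H/I), 14 (E/C), 17 (L/I), 19 (H/M), 33 (F/L), 42 (T/A).
p = 6/42 = 0.142857.
d = −ln(1 − 0.142857) = −ln(0.857143) = 0.1542.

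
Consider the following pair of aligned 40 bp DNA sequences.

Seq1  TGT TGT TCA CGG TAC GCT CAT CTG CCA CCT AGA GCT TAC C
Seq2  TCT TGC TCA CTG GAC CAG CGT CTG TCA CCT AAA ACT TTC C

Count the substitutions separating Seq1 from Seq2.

The sequences differ at positions 2 (G/C), 6 (T/C), 11 (G/T), 13 (T/G), 16 (G/C), 17 (C/A), 18 (T/G), 20 (A/G), 25 (C/T), 32 (G/A), 34 (G/A), 38 (A/T).
That gives 12 mismatches out of 40 aligned sites, so the Hamming distance is 12.

12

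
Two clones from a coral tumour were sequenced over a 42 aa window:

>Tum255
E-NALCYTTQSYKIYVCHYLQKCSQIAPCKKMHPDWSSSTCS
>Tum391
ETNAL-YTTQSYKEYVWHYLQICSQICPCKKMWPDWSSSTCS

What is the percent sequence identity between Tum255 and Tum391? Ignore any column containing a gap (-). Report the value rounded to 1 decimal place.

Excluding the 2 gap columns leaves 40 comparable sites.
Differing sites — 14:I/E; 17:C/W; 22:K/I; 27:A/C; 33:H/W.
35 of the 40 comparable sites match, so the percent identity is 35/40 × 100 = 87.5%.

87.5%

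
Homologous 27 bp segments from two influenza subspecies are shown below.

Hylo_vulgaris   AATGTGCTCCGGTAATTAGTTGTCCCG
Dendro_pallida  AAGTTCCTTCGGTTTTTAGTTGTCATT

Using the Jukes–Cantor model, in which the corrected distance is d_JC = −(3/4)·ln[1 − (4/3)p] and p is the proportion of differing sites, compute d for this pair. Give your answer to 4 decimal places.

Differing sites — 3:T/G; 4:G/T; 6:G/C; 9:C/T; 14:A/T; 15:A/T; 25:C/A; 26:C/T; 27:G/T.
p = 9/27 = 0.333333.
d = −0.75 · ln(1 − (4/3)·0.333333) = −0.75 · ln(0.555556) = −0.75 · (-0.587786) = 0.4408.

0.4408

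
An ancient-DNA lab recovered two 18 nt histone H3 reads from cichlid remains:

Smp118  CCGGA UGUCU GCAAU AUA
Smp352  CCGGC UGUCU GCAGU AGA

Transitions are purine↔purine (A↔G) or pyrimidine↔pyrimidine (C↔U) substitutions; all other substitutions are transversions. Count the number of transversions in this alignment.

Differing sites — 5:A/C (Tv); 14:A/G (Ti); 17:U/G (Tv).
Of the 3 differences, 1 transition and 2 transversions, so the answer is 2.

2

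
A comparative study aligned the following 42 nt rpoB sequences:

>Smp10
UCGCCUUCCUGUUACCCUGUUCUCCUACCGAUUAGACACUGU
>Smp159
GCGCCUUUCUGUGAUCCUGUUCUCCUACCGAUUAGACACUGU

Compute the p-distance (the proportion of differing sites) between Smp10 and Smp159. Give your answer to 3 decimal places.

0.095

Mismatches occur at site 1 (U/G), site 8 (C/U), site 13 (U/G), site 15 (C/U).
There are 4 differences over 42 sites, so p = 4/42 = 0.095.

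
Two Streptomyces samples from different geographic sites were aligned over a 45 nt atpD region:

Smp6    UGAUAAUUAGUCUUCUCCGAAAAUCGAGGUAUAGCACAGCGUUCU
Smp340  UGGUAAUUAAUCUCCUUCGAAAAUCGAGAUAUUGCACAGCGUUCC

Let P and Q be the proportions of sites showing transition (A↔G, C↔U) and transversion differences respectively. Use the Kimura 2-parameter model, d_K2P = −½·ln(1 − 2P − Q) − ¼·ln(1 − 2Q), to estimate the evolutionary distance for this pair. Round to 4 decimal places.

0.1818

Differing sites — 3:A/G (Ti); 10:G/A (Ti); 14:U/C (Ti); 17:C/U (Ti); 29:G/A (Ti); 33:A/U (Tv); 45:U/C (Ti).
Of the 7 differences, 6 transitions and 1 transversion over 45 sites: P = 6/45 = 0.133333, Q = 1/45 = 0.022222.
d = −0.5·ln(0.711112) − 0.25·ln(0.955556) = −0.5·(-0.340925) − 0.25·(-0.045462) = 0.1818.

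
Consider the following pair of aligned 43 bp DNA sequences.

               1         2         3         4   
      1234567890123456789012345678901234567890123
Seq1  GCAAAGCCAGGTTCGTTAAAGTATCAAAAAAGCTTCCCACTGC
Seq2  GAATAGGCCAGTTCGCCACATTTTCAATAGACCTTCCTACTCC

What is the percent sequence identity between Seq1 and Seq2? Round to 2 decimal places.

65.12%

The sequences differ at positions 2 (C/A), 4 (A/T), 7 (C/G), 9 (A/C), 10 (G/A), 16 (T/C), 17 (T/C), 19 (A/C), 21 (G/T), 23 (A/T), 28 (A/T), 30 (A/G), 32 (G/C), 38 (C/T), 42 (G/C).
28 of the 43 sites match, so the percent identity is 28/43 × 100 = 65.12%.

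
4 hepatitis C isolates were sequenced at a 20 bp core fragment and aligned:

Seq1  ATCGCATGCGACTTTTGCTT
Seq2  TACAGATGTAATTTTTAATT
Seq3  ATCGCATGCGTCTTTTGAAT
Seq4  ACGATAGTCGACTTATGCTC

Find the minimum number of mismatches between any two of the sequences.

3

Pairwise Hamming distances:
  Seq1 vs Seq2: 9
  Seq1 vs Seq3: 3
  Seq1 vs Seq4: 8
  Seq2 vs Seq3: 10
  Seq2 vs Seq4: 13
  Seq3 vs Seq4: 11
The smallest is 3, between Seq1 and Seq3.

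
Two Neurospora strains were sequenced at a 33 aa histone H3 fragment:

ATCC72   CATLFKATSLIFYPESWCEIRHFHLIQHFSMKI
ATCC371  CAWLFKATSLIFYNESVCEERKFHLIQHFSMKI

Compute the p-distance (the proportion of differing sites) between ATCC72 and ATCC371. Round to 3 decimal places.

0.152

Differing sites — 3:T/W; 14:P/N; 17:W/V; 20:I/E; 22:H/K.
There are 5 differences over 33 sites, so p = 5/33 = 0.152.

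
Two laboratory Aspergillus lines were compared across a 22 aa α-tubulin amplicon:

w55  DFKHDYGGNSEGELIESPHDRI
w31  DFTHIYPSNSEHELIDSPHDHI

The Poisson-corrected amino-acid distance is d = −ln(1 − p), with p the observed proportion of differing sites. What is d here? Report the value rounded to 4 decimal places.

The sequences differ at positions 3 (K/T), 5 (D/I), 7 (G/P), 8 (G/S), 12 (G/H), 16 (E/D), 21 (R/H).
p = 7/22 = 0.318182.
d = −ln(1 − 0.318182) = −ln(0.681818) = 0.3830.

0.3830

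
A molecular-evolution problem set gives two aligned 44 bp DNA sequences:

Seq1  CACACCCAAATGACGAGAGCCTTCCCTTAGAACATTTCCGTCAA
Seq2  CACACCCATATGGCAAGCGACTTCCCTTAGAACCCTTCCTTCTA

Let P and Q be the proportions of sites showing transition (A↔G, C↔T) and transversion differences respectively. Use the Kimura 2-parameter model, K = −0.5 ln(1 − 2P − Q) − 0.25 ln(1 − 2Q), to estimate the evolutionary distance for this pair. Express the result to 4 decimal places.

Differing sites — 9:A/T (Tv); 13:A/G (Ti); 15:G/A (Ti); 18:A/C (Tv); 20:C/A (Tv); 34:A/C (Tv); 35:T/C (Ti); 40:G/T (Tv); 43:A/T (Tv).
Of the 9 differences, 3 transitions and 6 transversions over 44 sites: P = 3/44 = 0.068182, Q = 6/44 = 0.136364.
d = −0.5·ln(0.727272) − 0.25·ln(0.727272) = −0.5·(-0.318455) − 0.25·(-0.318455) = 0.2388.

0.2388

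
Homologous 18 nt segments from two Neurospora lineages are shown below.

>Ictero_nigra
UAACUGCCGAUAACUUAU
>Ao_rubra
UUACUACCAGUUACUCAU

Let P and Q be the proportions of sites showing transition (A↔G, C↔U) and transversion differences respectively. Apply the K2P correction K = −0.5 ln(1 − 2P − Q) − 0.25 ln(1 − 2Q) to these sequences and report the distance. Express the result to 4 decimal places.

The sequences differ at positions 2 (A/U, transversion), 6 (G/A, transition), 9 (G/A, transition), 10 (A/G, transition), 12 (A/U, transversion), 16 (U/C, transition).
Of the 6 differences, 4 transitions and 2 transversions over 18 sites: P = 4/18 = 0.222222, Q = 2/18 = 0.111111.
d = −0.5·ln(0.444445) − 0.25·ln(0.777778) = −0.5·(-0.810929) − 0.25·(-0.251314) = 0.4683.

0.4683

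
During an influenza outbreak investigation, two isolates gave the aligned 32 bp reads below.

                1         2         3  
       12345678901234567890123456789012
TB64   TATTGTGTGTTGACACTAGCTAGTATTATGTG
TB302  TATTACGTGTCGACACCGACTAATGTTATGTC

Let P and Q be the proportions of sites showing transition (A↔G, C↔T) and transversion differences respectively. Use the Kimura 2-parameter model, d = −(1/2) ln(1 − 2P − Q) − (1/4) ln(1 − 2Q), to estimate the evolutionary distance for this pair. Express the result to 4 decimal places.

0.3950

Differing sites — 5:G/A (Ti); 6:T/C (Ti); 11:T/C (Ti); 17:T/C (Ti); 18:A/G (Ti); 19:G/A (Ti); 23:G/A (Ti); 25:A/G (Ti); 32:G/C (Tv).
Of the 9 differences, 8 transitions and 1 transversion over 32 sites: P = 8/32 = 0.250000, Q = 1/32 = 0.031250.
d = −0.5·ln(0.468750) − 0.25·ln(0.937500) = −0.5·(-0.757686) − 0.25·(-0.064539) = 0.3950.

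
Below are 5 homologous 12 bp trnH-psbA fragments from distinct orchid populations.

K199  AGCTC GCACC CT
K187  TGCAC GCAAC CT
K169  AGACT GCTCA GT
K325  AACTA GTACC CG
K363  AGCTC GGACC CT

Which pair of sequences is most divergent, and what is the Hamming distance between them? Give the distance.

9

Pairwise Hamming distances:
  K199 vs K187: 3
  K199 vs K169: 6
  K199 vs K325: 4
  K199 vs K363: 1
  K187 vs K169: 8
  K187 vs K325: 7
  K187 vs K363: 4
  K169 vs K325: 9
  K169 vs K363: 7
  K325 vs K363: 4
The largest is 9, between K169 and K325.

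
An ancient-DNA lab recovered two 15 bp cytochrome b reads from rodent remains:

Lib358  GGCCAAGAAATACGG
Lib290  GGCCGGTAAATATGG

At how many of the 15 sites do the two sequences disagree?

4

Differing sites — 5:A/G; 6:A/G; 7:G/T; 13:C/T.
That gives 4 mismatches out of 15 aligned sites, so the Hamming distance is 4.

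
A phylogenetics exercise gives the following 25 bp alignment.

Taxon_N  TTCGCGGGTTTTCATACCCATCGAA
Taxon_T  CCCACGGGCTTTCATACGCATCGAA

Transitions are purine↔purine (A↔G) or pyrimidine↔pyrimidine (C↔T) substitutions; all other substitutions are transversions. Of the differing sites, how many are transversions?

The sequences differ at positions 1 (T/C, transition), 2 (T/C, transition), 4 (G/A, transition), 9 (T/C, transition), 18 (C/G, transversion).
Of the 5 differences, 4 transitions and 1 transversion, so the answer is 1.

1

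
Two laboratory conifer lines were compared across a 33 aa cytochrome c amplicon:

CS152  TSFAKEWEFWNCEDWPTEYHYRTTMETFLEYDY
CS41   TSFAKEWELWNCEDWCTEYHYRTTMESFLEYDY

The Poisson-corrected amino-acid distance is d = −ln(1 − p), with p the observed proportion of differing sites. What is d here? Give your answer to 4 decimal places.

The sequences differ at positions 9 (F/L), 16 (P/C), 27 (T/S).
p = 3/33 = 0.090909.
d = −ln(1 − 0.090909) = −ln(0.909091) = 0.0953.

0.0953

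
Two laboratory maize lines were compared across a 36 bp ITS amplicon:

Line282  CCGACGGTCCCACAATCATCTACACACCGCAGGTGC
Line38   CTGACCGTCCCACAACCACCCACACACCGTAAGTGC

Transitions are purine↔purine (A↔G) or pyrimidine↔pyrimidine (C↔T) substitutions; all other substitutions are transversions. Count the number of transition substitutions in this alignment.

6

Mismatches occur at site 2 (C/T, transition), site 6 (G/C, transversion), site 16 (T/C, transition), site 19 (T/C, transition), site 21 (T/C, transition), site 30 (C/T, transition), site 32 (G/A, transition).
Of the 7 differences, 6 transitions and 1 transversion, so the answer is 6.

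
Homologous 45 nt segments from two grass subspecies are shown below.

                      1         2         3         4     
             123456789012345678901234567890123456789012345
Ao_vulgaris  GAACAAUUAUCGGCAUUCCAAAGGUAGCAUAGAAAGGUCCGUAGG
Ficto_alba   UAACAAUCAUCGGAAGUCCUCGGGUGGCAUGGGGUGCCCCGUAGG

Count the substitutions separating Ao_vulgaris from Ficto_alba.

The sequences differ at positions 1 (G/U), 8 (U/C), 14 (C/A), 16 (U/G), 20 (A/U), 21 (A/C), 22 (A/G), 26 (A/G), 31 (A/G), 33 (A/G), 34 (A/G), 35 (A/U), 37 (G/C), 38 (U/C).
That gives 14 mismatches out of 45 aligned sites, so the Hamming distance is 14.

14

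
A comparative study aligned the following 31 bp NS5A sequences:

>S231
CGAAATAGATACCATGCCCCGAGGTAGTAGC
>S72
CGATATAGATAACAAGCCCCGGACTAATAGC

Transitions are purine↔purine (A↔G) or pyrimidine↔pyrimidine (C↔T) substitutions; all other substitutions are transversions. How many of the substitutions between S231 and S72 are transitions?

Differing sites — 4:A/T (Tv); 12:C/A (Tv); 15:T/A (Tv); 22:A/G (Ti); 23:G/A (Ti); 24:G/C (Tv); 27:G/A (Ti).
Of the 7 differences, 3 transitions and 4 transversions, so the answer is 3.

3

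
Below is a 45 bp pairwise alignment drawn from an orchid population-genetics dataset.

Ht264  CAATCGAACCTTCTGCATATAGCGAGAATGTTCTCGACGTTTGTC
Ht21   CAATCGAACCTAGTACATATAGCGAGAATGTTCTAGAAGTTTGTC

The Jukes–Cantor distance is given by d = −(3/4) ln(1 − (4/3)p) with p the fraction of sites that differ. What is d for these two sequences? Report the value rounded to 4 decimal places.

0.1203

Differing sites — 12:T/A; 13:C/G; 15:G/A; 35:C/A; 38:C/A.
p = 5/45 = 0.111111.
d = −0.75 · ln(1 − (4/3)·0.111111) = −0.75 · ln(0.851852) = −0.75 · (-0.160342) = 0.1203.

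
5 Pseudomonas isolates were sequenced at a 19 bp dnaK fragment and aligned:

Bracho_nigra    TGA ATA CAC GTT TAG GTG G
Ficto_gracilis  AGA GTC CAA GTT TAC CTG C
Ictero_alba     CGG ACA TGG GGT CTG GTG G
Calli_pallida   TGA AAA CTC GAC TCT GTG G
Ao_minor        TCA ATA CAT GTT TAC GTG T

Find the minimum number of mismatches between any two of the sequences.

Pairwise Hamming distances:
  Bracho_nigra vs Ficto_gracilis: 7
  Bracho_nigra vs Ictero_alba: 9
  Bracho_nigra vs Calli_pallida: 6
  Bracho_nigra vs Ao_minor: 4
  Ficto_gracilis vs Ictero_alba: 14
  Ficto_gracilis vs Calli_pallida: 12
  Ficto_gracilis vs Ao_minor: 7
  Ictero_alba vs Calli_pallida: 11
  Ictero_alba vs Ao_minor: 12
  Calli_pallida vs Ao_minor: 9
The smallest is 4, between Bracho_nigra and Ao_minor.

4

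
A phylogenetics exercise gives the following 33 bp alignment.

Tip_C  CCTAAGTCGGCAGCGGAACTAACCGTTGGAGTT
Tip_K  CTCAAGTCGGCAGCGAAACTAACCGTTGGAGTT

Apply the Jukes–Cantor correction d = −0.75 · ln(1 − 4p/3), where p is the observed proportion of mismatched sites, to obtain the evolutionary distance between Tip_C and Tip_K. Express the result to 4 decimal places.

0.0969

Mismatches occur at site 2 (C↔T), site 3 (T↔C), site 16 (G↔A).
p = 3/33 = 0.090909.
d = −0.75 · ln(1 − (4/3)·0.090909) = −0.75 · ln(0.878788) = −0.75 · (-0.129212) = 0.0969.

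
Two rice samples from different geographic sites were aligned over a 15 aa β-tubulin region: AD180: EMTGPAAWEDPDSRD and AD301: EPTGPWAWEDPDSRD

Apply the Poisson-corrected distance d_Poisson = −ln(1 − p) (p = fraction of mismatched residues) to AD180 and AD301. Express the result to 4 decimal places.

Differing sites — 2:M/P; 6:A/W.
p = 2/15 = 0.133333.
d = −ln(1 − 0.133333) = −ln(0.866667) = 0.1431.

0.1431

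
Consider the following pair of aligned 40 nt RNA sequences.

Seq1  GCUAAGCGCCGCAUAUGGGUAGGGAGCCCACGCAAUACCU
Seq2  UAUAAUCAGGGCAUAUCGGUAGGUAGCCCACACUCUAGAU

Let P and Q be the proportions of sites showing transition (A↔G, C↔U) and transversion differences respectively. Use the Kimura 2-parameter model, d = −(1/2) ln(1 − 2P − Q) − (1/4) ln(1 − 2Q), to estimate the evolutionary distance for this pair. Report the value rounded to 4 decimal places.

The sequences differ at positions 1 (G/U, transversion), 2 (C/A, transversion), 6 (G/U, transversion), 8 (G/A, transition), 9 (C/G, transversion), 10 (C/G, transversion), 17 (G/C, transversion), 24 (G/U, transversion), 32 (G/A, transition), 34 (A/U, transversion), 35 (A/C, transversion), 38 (C/G, transversion), 39 (C/A, transversion).
Of the 13 differences, 2 transitions and 11 transversions over 40 sites: P = 2/40 = 0.050000, Q = 11/40 = 0.275000.
d = −0.5·ln(0.625000) − 0.25·ln(0.450000) = −0.5·(-0.470004) − 0.25·(-0.798508) = 0.4346.

0.4346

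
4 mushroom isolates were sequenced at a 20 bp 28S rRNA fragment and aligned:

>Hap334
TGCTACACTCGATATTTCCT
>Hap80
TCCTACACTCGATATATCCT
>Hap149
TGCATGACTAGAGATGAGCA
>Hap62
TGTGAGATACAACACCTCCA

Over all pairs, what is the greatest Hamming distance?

Pairwise Hamming distances:
  Hap334 vs Hap80: 2
  Hap334 vs Hap149: 9
  Hap334 vs Hap62: 10
  Hap80 vs Hap149: 10
  Hap80 vs Hap62: 11
  Hap149 vs Hap62: 12
The largest is 12, between Hap149 and Hap62.

12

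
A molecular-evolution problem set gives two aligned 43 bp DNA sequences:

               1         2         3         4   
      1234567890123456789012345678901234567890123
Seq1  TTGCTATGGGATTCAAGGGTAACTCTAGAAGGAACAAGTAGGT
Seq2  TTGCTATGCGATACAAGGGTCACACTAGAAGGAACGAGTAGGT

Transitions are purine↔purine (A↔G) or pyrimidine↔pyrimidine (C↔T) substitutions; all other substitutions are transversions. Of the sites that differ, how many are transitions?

The sequences differ at positions 9 (G/C, transversion), 13 (T/A, transversion), 21 (A/C, transversion), 24 (T/A, transversion), 36 (A/G, transition).
Of the 5 differences, 1 transition and 4 transversions, so the answer is 1.

1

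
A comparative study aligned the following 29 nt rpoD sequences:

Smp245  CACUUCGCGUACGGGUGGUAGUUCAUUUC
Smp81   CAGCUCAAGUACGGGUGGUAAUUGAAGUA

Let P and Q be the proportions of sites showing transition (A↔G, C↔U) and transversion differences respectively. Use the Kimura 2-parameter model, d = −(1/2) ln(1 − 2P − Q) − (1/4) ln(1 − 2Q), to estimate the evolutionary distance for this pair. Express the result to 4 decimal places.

0.4006

Mismatches occur at site 3 (C↔G, transversion), site 4 (U↔C, transition), site 7 (G↔A, transition), site 8 (C↔A, transversion), site 21 (G↔A, transition), site 24 (C↔G, transversion), site 26 (U↔A, transversion), site 27 (U↔G, transversion), site 29 (C↔A, transversion).
Of the 9 differences, 3 transitions and 6 transversions over 29 sites: P = 3/29 = 0.103448, Q = 6/29 = 0.206897.
d = −0.5·ln(0.586207) − 0.25·ln(0.586206) = −0.5·(-0.534082) − 0.25·(-0.534084) = 0.4006.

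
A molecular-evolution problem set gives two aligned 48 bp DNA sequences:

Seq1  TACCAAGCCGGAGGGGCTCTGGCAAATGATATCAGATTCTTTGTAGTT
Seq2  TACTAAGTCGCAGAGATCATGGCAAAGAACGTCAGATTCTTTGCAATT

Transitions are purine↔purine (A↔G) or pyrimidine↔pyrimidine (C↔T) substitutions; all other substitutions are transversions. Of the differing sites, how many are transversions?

Differing sites — 4:C/T (Ti); 8:C/T (Ti); 11:G/C (Tv); 14:G/A (Ti); 16:G/A (Ti); 17:C/T (Ti); 18:T/C (Ti); 19:C/A (Tv); 27:T/G (Tv); 28:G/A (Ti); 30:T/C (Ti); 31:A/G (Ti); 44:T/C (Ti); 46:G/A (Ti).
Of the 14 differences, 11 transitions and 3 transversions, so the answer is 3.

3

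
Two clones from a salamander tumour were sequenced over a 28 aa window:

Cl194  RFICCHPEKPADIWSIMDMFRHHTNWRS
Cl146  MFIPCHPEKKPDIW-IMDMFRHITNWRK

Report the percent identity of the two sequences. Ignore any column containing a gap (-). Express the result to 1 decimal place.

Excluding the 1 gap column leaves 27 comparable sites.
The sequences differ at positions 1 (R/M), 4 (C/P), 10 (P/K), 11 (A/P), 23 (H/I), 28 (S/K).
21 of the 27 comparable sites match, so the percent identity is 21/27 × 100 = 77.8%.

77.8%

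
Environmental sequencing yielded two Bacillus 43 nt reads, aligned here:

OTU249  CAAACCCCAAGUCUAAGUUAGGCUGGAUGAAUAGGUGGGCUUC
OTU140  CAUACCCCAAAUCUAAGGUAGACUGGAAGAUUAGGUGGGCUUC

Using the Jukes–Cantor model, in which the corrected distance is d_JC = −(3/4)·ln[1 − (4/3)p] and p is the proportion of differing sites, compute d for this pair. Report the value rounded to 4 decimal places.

The sequences differ at positions 3 (A/U), 11 (G/A), 18 (U/G), 22 (G/A), 28 (U/A), 31 (A/U).
p = 6/43 = 0.139535.
d = −0.75 · ln(1 − (4/3)·0.139535) = −0.75 · ln(0.813953) = −0.75 · (-0.205853) = 0.1544.

0.1544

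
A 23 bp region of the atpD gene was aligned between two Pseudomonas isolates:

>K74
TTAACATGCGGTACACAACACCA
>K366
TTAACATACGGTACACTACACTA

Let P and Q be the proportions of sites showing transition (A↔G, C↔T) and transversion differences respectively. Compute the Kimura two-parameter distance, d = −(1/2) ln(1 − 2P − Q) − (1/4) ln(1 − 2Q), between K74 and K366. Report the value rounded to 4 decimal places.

0.1453

Differing sites — 8:G/A (Ti); 17:A/T (Tv); 22:C/T (Ti).
Of the 3 differences, 2 transitions and 1 transversion over 23 sites: P = 2/23 = 0.086957, Q = 1/23 = 0.043478.
d = −0.5·ln(0.782608) − 0.25·ln(0.913044) = −0.5·(-0.245123) − 0.25·(-0.090971) = 0.1453.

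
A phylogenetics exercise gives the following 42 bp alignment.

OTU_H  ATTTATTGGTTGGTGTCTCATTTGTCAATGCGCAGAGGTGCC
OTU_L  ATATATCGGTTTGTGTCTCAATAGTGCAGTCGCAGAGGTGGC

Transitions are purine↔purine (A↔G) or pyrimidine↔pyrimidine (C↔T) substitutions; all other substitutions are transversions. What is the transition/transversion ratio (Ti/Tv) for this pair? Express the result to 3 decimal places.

The sequences differ at positions 3 (T/A, transversion), 7 (T/C, transition), 12 (G/T, transversion), 21 (T/A, transversion), 23 (T/A, transversion), 26 (C/G, transversion), 27 (A/C, transversion), 29 (T/G, transversion), 30 (G/T, transversion), 41 (C/G, transversion).
Of the 10 differences, 1 transition and 9 transversions, so Ti/Tv = 1/9 = 0.111.

0.111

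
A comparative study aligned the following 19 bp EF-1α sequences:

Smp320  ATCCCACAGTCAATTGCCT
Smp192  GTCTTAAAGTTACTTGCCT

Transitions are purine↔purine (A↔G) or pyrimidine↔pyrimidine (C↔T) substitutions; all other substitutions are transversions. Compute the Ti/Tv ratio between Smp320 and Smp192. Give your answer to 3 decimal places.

The sequences differ at positions 1 (A/G, transition), 4 (C/T, transition), 5 (C/T, transition), 7 (C/A, transversion), 11 (C/T, transition), 13 (A/C, transversion).
Of the 6 differences, 4 transitions and 2 transversions, so Ti/Tv = 4/2 = 2.000.

2.000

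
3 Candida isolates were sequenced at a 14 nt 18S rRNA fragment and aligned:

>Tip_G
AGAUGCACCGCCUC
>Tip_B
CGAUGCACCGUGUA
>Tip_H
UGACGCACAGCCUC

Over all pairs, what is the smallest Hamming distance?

Pairwise Hamming distances:
  Tip_G vs Tip_B: 4
  Tip_G vs Tip_H: 3
  Tip_B vs Tip_H: 6
The smallest is 3, between Tip_G and Tip_H.

3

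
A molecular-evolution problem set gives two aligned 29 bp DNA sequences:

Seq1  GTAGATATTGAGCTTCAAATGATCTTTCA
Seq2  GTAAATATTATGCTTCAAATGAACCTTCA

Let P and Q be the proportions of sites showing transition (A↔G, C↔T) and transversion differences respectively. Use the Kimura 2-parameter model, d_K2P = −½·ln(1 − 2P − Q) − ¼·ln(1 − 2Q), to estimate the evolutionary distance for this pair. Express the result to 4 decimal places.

The sequences differ at positions 4 (G/A, transition), 10 (G/A, transition), 11 (A/T, transversion), 23 (T/A, transversion), 25 (T/C, transition).
Of the 5 differences, 3 transitions and 2 transversions over 29 sites: P = 3/29 = 0.103448, Q = 2/29 = 0.068966.
d = −0.5·ln(0.724138) − 0.25·ln(0.862068) = −0.5·(-0.322773) − 0.25·(-0.148421) = 0.1985.

0.1985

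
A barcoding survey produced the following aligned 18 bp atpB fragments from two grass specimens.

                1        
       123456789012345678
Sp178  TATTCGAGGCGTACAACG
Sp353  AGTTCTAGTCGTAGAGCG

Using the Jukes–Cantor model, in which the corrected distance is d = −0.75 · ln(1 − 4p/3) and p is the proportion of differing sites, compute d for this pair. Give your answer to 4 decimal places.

0.4408

Mismatches occur at site 1 (T↔A), site 2 (A↔G), site 6 (G↔T), site 9 (G↔T), site 14 (C↔G), site 16 (A↔G).
p = 6/18 = 0.333333.
d = −0.75 · ln(1 − (4/3)·0.333333) = −0.75 · ln(0.555556) = −0.75 · (-0.587786) = 0.4408.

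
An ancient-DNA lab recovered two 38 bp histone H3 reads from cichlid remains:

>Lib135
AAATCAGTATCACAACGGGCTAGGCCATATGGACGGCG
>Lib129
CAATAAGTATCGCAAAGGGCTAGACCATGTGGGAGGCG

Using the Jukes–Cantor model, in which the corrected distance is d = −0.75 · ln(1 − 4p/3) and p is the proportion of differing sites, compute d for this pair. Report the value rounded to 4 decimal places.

The sequences differ at positions 1 (A/C), 5 (C/A), 12 (A/G), 16 (C/A), 24 (G/A), 29 (A/G), 33 (A/G), 34 (C/A).
p = 8/38 = 0.210526.
d = −0.75 · ln(1 − (4/3)·0.210526) = −0.75 · ln(0.719299) = −0.75 · (-0.329478) = 0.2471.

0.2471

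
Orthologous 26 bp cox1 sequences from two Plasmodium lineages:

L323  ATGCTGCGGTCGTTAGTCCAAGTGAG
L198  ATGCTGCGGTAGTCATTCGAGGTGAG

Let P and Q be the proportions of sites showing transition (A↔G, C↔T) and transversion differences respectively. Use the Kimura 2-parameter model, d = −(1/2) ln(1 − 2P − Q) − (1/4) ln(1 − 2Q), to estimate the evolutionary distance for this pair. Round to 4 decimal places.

0.2224

Differing sites — 11:C/A (Tv); 14:T/C (Ti); 16:G/T (Tv); 19:C/G (Tv); 21:A/G (Ti).
Of the 5 differences, 2 transitions and 3 transversions over 26 sites: P = 2/26 = 0.076923, Q = 3/26 = 0.115385.
d = −0.5·ln(0.730769) − 0.25·ln(0.769230) = −0.5·(-0.313658) − 0.25·(-0.262365) = 0.2224.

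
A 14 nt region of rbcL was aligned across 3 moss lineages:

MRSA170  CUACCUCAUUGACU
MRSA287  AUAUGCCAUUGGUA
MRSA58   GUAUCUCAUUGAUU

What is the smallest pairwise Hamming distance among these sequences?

Pairwise Hamming distances:
  MRSA170 vs MRSA287: 7
  MRSA170 vs MRSA58: 3
  MRSA287 vs MRSA58: 5
The smallest is 3, between MRSA170 and MRSA58.

3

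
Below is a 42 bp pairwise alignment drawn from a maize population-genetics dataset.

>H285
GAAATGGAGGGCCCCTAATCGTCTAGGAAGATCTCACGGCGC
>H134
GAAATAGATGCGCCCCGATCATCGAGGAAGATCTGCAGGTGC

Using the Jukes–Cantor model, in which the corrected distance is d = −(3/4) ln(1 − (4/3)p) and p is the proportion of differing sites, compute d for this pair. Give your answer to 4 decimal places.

Mismatches occur at site 6 (G/A), site 9 (G/T), site 11 (G/C), site 12 (C/G), site 16 (T/C), site 17 (A/G), site 21 (G/A), site 24 (T/G), site 35 (C/G), site 36 (A/C), site 37 (C/A), site 40 (C/T).
p = 12/42 = 0.285714.
d = −0.75 · ln(1 − (4/3)·0.285714) = −0.75 · ln(0.619048) = −0.75 · (-0.479572) = 0.3597.

0.3597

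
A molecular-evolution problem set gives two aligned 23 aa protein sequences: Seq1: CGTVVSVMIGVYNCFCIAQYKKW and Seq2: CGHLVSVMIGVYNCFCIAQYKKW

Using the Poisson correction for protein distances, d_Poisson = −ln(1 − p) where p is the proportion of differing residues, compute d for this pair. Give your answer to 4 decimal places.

Mismatches occur at site 3 (T/H), site 4 (V/L).
p = 2/23 = 0.086957.
d = −ln(1 − 0.086957) = −ln(0.913043) = 0.0910.

0.0910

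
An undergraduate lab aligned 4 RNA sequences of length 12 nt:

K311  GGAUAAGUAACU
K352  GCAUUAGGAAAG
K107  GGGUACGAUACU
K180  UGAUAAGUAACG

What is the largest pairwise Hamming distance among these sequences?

Pairwise Hamming distances:
  K311 vs K352: 5
  K311 vs K107: 4
  K311 vs K180: 2
  K352 vs K107: 8
  K352 vs K180: 5
  K107 vs K180: 6
The largest is 8, between K352 and K107.

8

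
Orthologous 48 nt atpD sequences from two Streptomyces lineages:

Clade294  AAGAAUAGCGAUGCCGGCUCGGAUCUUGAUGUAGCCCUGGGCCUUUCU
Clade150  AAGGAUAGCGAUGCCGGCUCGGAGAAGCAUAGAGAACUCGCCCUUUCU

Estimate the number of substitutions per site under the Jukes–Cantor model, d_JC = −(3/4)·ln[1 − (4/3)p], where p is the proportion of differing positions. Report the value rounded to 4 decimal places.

0.3041

The sequences differ at positions 4 (A/G), 24 (U/G), 25 (C/A), 26 (U/A), 27 (U/G), 28 (G/C), 31 (G/A), 32 (U/G), 35 (C/A), 36 (C/A), 39 (G/C), 41 (G/C).
p = 12/48 = 0.250000.
d = −0.75 · ln(1 − (4/3)·0.250000) = −0.75 · ln(0.666667) = −0.75 · (-0.405465) = 0.3041.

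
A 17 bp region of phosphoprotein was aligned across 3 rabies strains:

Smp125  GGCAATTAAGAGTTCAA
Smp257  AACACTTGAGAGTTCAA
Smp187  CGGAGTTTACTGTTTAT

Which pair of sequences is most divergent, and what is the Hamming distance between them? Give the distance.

Pairwise Hamming distances:
  Smp125 vs Smp257: 4
  Smp125 vs Smp187: 8
  Smp257 vs Smp187: 9
The largest is 9, between Smp257 and Smp187.

9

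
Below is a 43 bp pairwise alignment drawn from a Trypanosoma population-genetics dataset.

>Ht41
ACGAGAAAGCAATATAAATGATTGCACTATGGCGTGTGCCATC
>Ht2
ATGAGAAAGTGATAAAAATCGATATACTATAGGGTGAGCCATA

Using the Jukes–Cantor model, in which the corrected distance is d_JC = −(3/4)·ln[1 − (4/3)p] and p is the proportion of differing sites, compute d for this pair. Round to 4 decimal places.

Mismatches occur at site 2 (C↔T), site 10 (C↔T), site 11 (A↔G), site 15 (T↔A), site 20 (G↔C), site 21 (A↔G), site 22 (T↔A), site 24 (G↔A), site 25 (C↔T), site 31 (G↔A), site 33 (C↔G), site 37 (T↔A), site 43 (C↔A).
p = 13/43 = 0.302326.
d = −0.75 · ln(1 − (4/3)·0.302326) = −0.75 · ln(0.596899) = −0.75 · (-0.516007) = 0.3870.

0.3870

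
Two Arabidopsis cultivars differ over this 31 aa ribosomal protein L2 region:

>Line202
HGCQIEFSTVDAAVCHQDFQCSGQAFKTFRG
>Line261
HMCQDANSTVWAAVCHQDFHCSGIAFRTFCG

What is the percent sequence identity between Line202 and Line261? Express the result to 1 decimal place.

The sequences differ at positions 2 (G/M), 5 (I/D), 6 (E/A), 7 (F/N), 11 (D/W), 20 (Q/H), 24 (Q/I), 27 (K/R), 30 (R/C).
22 of the 31 sites match, so the percent identity is 22/31 × 100 = 71.0%.

71.0%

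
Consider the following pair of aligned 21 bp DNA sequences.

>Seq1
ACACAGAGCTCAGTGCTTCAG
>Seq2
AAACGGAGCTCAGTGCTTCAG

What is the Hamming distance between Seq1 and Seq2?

Differing sites — 2:C/A; 5:A/G.
That gives 2 mismatches out of 21 aligned sites, so the Hamming distance is 2.

2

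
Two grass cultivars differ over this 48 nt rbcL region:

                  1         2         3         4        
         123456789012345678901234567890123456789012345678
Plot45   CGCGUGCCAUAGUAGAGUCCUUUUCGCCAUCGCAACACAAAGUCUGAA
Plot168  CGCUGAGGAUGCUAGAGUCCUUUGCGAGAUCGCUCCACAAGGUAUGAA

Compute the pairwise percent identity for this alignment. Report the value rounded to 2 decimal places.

70.83%

Mismatches occur at site 4 (G→U), site 5 (U→G), site 6 (G→A), site 7 (C→G), site 8 (C→G), site 11 (A→G), site 12 (G→C), site 24 (U→G), site 27 (C→A), site 28 (C→G), site 34 (A→U), site 35 (A→C), site 41 (A→G), site 44 (C→A).
34 of the 48 sites match, so the percent identity is 34/48 × 100 = 70.83%.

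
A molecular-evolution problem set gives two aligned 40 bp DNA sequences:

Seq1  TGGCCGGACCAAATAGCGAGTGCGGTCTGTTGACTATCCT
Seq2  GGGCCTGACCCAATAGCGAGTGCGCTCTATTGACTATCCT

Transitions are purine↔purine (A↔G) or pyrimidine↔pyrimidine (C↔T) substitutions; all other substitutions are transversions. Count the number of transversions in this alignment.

4

Differing sites — 1:T/G (Tv); 6:G/T (Tv); 11:A/C (Tv); 25:G/C (Tv); 29:G/A (Ti).
Of the 5 differences, 1 transition and 4 transversions, so the answer is 4.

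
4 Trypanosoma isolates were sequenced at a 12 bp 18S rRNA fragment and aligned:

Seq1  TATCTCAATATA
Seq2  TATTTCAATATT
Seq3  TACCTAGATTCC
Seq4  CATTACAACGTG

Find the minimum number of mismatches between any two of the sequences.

2

Pairwise Hamming distances:
  Seq1 vs Seq2: 2
  Seq1 vs Seq3: 6
  Seq1 vs Seq4: 6
  Seq2 vs Seq3: 7
  Seq2 vs Seq4: 5
  Seq3 vs Seq4: 10
The smallest is 2, between Seq1 and Seq2.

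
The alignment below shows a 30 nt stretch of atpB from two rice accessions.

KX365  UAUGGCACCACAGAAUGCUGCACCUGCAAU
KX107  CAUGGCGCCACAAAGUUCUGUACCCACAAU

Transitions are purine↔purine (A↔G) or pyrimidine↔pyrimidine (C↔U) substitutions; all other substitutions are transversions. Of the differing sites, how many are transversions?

1

Mismatches occur at site 1 (U↔C, transition), site 7 (A↔G, transition), site 13 (G↔A, transition), site 15 (A↔G, transition), site 17 (G↔U, transversion), site 21 (C↔U, transition), site 25 (U↔C, transition), site 26 (G↔A, transition).
Of the 8 differences, 7 transitions and 1 transversion, so the answer is 1.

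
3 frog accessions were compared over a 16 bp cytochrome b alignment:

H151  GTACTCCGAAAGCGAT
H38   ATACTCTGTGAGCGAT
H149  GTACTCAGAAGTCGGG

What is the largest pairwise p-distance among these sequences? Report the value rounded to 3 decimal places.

0.500

Pairwise Hamming distances:
  H151 vs H38: 4
  H151 vs H149: 5
  H38 vs H149: 8
The largest is 8 mismatches, between H38 and H149; p = 8/16 = 0.500.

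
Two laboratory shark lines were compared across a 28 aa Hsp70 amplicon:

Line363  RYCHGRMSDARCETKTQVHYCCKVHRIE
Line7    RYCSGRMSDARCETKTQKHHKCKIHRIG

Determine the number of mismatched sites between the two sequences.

Mismatches occur at site 4 (H→S), site 18 (V→K), site 20 (Y→H), site 21 (C→K), site 24 (V→I), site 28 (E→G).
That gives 6 mismatches out of 28 aligned sites, so the Hamming distance is 6.

6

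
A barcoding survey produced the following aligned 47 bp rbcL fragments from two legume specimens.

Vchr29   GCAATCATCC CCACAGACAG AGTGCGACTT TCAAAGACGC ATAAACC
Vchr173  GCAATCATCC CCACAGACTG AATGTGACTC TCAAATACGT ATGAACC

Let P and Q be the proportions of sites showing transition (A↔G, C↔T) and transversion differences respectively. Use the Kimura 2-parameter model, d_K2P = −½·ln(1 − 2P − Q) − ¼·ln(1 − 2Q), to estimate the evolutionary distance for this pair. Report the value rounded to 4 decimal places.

Differing sites — 19:A/T (Tv); 22:G/A (Ti); 25:C/T (Ti); 30:T/C (Ti); 36:G/T (Tv); 40:C/T (Ti); 43:A/G (Ti).
Of the 7 differences, 5 transitions and 2 transversions over 47 sites: P = 5/47 = 0.106383, Q = 2/47 = 0.042553.
d = −0.5·ln(0.744681) − 0.25·ln(0.914894) = −0.5·(-0.294799) − 0.25·(-0.088947) = 0.1696.

0.1696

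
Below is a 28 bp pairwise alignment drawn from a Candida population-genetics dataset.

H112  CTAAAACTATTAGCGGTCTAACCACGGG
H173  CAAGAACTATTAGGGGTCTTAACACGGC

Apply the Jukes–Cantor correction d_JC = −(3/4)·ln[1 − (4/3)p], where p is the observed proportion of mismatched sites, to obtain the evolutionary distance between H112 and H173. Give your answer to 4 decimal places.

The sequences differ at positions 2 (T/A), 4 (A/G), 14 (C/G), 20 (A/T), 22 (C/A), 28 (G/C).
p = 6/28 = 0.214286.
d = −0.75 · ln(1 − (4/3)·0.214286) = −0.75 · ln(0.714285) = −0.75 · (-0.336473) = 0.2524.

0.2524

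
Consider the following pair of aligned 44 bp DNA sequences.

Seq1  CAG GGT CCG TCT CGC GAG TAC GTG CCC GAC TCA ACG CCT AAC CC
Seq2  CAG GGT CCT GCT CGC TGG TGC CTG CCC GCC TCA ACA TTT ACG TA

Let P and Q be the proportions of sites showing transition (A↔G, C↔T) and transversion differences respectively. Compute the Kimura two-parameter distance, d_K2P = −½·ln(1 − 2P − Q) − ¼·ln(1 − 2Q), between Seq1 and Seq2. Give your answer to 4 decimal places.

0.4161

Differing sites — 9:G/T (Tv); 10:T/G (Tv); 16:G/T (Tv); 17:A/G (Ti); 20:A/G (Ti); 22:G/C (Tv); 29:A/C (Tv); 36:G/A (Ti); 37:C/T (Ti); 38:C/T (Ti); 41:A/C (Tv); 42:C/G (Tv); 43:C/T (Ti); 44:C/A (Tv).
Of the 14 differences, 6 transitions and 8 transversions over 44 sites: P = 6/44 = 0.136364, Q = 8/44 = 0.181818.
d = −0.5·ln(0.545454) − 0.25·ln(0.636364) = −0.5·(-0.606137) − 0.25·(-0.451985) = 0.4161.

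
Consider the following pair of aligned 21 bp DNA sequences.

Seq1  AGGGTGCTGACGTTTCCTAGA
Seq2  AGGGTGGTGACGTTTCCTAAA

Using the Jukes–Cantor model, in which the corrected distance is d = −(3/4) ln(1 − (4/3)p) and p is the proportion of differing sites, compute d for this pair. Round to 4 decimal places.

0.1019

Mismatches occur at site 7 (C/G), site 20 (G/A).
p = 2/21 = 0.095238.
d = −0.75 · ln(1 − (4/3)·0.095238) = −0.75 · ln(0.873016) = −0.75 · (-0.135801) = 0.1019.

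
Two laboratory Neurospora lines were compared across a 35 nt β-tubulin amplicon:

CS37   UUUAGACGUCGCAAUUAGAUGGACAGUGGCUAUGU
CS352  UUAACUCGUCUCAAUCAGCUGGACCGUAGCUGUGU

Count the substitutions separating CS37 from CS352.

The sequences differ at positions 3 (U/A), 5 (G/C), 6 (A/U), 11 (G/U), 16 (U/C), 19 (A/C), 25 (A/C), 28 (G/A), 32 (A/G).
That gives 9 mismatches out of 35 aligned sites, so the Hamming distance is 9.

9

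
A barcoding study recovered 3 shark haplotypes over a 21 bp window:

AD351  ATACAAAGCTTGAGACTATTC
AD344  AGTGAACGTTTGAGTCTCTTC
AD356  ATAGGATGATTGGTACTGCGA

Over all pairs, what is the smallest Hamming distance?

Pairwise Hamming distances:
  AD351 vs AD344: 7
  AD351 vs AD356: 10
  AD344 vs AD356: 12
The smallest is 7, between AD351 and AD344.

7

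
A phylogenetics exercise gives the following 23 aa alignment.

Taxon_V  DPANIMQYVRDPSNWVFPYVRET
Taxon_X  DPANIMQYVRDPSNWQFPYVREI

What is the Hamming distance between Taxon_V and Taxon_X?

2

The sequences differ at positions 16 (V/Q), 23 (T/I).
That gives 2 mismatches out of 23 aligned sites, so the Hamming distance is 2.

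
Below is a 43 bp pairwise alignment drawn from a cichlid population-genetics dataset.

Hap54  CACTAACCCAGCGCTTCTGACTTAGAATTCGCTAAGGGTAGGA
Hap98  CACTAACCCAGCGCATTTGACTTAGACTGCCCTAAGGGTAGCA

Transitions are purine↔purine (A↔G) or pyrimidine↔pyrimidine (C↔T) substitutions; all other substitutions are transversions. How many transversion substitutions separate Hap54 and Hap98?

Mismatches occur at site 15 (T↔A, transversion), site 17 (C↔T, transition), site 27 (A↔C, transversion), site 29 (T↔G, transversion), site 31 (G↔C, transversion), site 42 (G↔C, transversion).
Of the 6 differences, 1 transition and 5 transversions, so the answer is 5.

5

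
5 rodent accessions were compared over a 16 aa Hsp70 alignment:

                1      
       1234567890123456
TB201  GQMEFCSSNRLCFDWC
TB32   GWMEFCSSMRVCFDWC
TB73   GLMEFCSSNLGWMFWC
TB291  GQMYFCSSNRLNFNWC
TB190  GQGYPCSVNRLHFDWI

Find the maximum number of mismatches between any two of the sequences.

11

Pairwise Hamming distances:
  TB201 vs TB32: 3
  TB201 vs TB73: 6
  TB201 vs TB291: 3
  TB201 vs TB190: 6
  TB32 vs TB73: 7
  TB32 vs TB291: 6
  TB32 vs TB190: 9
  TB73 vs TB291: 7
  TB73 vs TB190: 11
  TB291 vs TB190: 6
The largest is 11, between TB73 and TB190.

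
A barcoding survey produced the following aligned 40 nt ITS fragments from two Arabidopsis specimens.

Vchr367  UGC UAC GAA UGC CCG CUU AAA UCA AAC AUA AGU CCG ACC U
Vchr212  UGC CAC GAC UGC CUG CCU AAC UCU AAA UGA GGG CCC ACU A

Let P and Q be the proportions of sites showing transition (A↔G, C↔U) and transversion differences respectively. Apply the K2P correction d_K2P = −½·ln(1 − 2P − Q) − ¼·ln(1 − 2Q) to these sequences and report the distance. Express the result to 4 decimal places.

Mismatches occur at site 4 (U↔C, transition), site 9 (A↔C, transversion), site 14 (C↔U, transition), site 17 (U↔C, transition), site 21 (A↔C, transversion), site 24 (A↔U, transversion), site 27 (C↔A, transversion), site 28 (A↔U, transversion), site 29 (U↔G, transversion), site 31 (A↔G, transition), site 33 (U↔G, transversion), site 36 (G↔C, transversion), site 39 (C↔U, transition), site 40 (U↔A, transversion).
Of the 14 differences, 5 transitions and 9 transversions over 40 sites: P = 5/40 = 0.125000, Q = 9/40 = 0.225000.
d = −0.5·ln(0.525000) − 0.25·ln(0.550000) = −0.5·(-0.644357) − 0.25·(-0.597837) = 0.4716.

0.4716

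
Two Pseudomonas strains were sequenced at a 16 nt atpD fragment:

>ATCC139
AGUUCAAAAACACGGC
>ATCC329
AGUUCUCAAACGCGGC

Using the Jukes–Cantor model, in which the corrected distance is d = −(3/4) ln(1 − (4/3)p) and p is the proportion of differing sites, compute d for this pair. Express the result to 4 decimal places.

0.2158

The sequences differ at positions 6 (A/U), 7 (A/C), 12 (A/G).
p = 3/16 = 0.187500.
d = −0.75 · ln(1 − (4/3)·0.187500) = −0.75 · ln(0.750000) = −0.75 · (-0.287682) = 0.2158.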